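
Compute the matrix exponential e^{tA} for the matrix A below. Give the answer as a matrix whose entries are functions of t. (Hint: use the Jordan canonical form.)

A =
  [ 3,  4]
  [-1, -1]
e^{tA} =
  [2*t*exp(t) + exp(t), 4*t*exp(t)]
  [-t*exp(t), -2*t*exp(t) + exp(t)]

Strategy: write A = P · J · P⁻¹ where J is a Jordan canonical form, so e^{tA} = P · e^{tJ} · P⁻¹, and e^{tJ} can be computed block-by-block.

A has Jordan form
J =
  [1, 1]
  [0, 1]
(up to reordering of blocks).

Per-block formulas:
  For a 2×2 Jordan block J_2(1): exp(t · J_2(1)) = e^(1t)·(I + t·N), where N is the 2×2 nilpotent shift.

After assembling e^{tJ} and conjugating by P, we get:

e^{tA} =
  [2*t*exp(t) + exp(t), 4*t*exp(t)]
  [-t*exp(t), -2*t*exp(t) + exp(t)]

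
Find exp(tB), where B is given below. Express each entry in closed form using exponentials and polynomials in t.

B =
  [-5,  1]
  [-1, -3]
e^{tB} =
  [-t*exp(-4*t) + exp(-4*t), t*exp(-4*t)]
  [-t*exp(-4*t), t*exp(-4*t) + exp(-4*t)]

Strategy: write B = P · J · P⁻¹ where J is a Jordan canonical form, so e^{tB} = P · e^{tJ} · P⁻¹, and e^{tJ} can be computed block-by-block.

B has Jordan form
J =
  [-4,  1]
  [ 0, -4]
(up to reordering of blocks).

Per-block formulas:
  For a 2×2 Jordan block J_2(-4): exp(t · J_2(-4)) = e^(-4t)·(I + t·N), where N is the 2×2 nilpotent shift.

After assembling e^{tJ} and conjugating by P, we get:

e^{tB} =
  [-t*exp(-4*t) + exp(-4*t), t*exp(-4*t)]
  [-t*exp(-4*t), t*exp(-4*t) + exp(-4*t)]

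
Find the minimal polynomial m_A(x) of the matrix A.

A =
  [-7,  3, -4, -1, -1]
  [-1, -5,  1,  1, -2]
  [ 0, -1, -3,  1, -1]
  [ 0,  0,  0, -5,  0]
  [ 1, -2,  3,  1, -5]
x^2 + 10*x + 25

The characteristic polynomial is χ_A(x) = (x + 5)^5, so the eigenvalues are known. The minimal polynomial is
  m_A(x) = Π_λ (x − λ)^{k_λ}
where k_λ is the size of the *largest* Jordan block for λ (equivalently, the smallest k with (A − λI)^k v = 0 for every generalised eigenvector v of λ).

  λ = -5: largest Jordan block has size 2, contributing (x + 5)^2

So m_A(x) = (x + 5)^2 = x^2 + 10*x + 25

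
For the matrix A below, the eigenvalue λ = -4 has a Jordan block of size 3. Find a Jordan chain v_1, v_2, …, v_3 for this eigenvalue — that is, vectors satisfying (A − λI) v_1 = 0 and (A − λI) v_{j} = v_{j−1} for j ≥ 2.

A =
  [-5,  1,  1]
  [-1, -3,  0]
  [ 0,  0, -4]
A Jordan chain for λ = -4 of length 3:
v_1 = (-1, -1, 0)ᵀ
v_2 = (1, 0, 0)ᵀ
v_3 = (0, 0, 1)ᵀ

Let N = A − (-4)·I. We want v_3 with N^3 v_3 = 0 but N^2 v_3 ≠ 0; then v_{j-1} := N · v_j for j = 3, …, 2.

Pick v_3 = (0, 0, 1)ᵀ.
Then v_2 = N · v_3 = (1, 0, 0)ᵀ.
Then v_1 = N · v_2 = (-1, -1, 0)ᵀ.

Sanity check: (A − (-4)·I) v_1 = (0, 0, 0)ᵀ = 0. ✓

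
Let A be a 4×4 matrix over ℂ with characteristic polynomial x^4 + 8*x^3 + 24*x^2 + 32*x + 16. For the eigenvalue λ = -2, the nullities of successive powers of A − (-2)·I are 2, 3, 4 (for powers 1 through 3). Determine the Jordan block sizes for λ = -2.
Block sizes for λ = -2: [3, 1]

From the dimensions of kernels of powers, the number of Jordan blocks of size at least j is d_j − d_{j−1} where d_j = dim ker(N^j) (with d_0 = 0). Computing the differences gives [2, 1, 1].
The number of blocks of size exactly k is (#blocks of size ≥ k) − (#blocks of size ≥ k + 1), so the partition is: 1 block(s) of size 1, 1 block(s) of size 3.
In nonincreasing order the block sizes are [3, 1].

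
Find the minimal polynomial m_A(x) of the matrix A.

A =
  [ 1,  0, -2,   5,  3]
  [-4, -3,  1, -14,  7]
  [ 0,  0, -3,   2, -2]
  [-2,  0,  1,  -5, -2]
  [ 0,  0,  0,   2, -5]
x^3 + 9*x^2 + 27*x + 27

The characteristic polynomial is χ_A(x) = (x + 3)^5, so the eigenvalues are known. The minimal polynomial is
  m_A(x) = Π_λ (x − λ)^{k_λ}
where k_λ is the size of the *largest* Jordan block for λ (equivalently, the smallest k with (A − λI)^k v = 0 for every generalised eigenvector v of λ).

  λ = -3: largest Jordan block has size 3, contributing (x + 3)^3

So m_A(x) = (x + 3)^3 = x^3 + 9*x^2 + 27*x + 27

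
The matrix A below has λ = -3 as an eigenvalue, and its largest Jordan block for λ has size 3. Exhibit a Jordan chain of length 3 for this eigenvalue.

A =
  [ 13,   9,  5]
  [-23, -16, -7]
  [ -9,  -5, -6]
A Jordan chain for λ = -3 of length 3:
v_1 = (4, -6, -2)ᵀ
v_2 = (16, -23, -9)ᵀ
v_3 = (1, 0, 0)ᵀ

Let N = A − (-3)·I. We want v_3 with N^3 v_3 = 0 but N^2 v_3 ≠ 0; then v_{j-1} := N · v_j for j = 3, …, 2.

Pick v_3 = (1, 0, 0)ᵀ.
Then v_2 = N · v_3 = (16, -23, -9)ᵀ.
Then v_1 = N · v_2 = (4, -6, -2)ᵀ.

Sanity check: (A − (-3)·I) v_1 = (0, 0, 0)ᵀ = 0. ✓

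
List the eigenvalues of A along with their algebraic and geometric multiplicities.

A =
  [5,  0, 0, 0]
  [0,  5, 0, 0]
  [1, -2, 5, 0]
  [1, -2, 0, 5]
λ = 5: alg = 4, geom = 3

Step 1 — factor the characteristic polynomial to read off the algebraic multiplicities:
  χ_A(x) = (x - 5)^4

Step 2 — compute geometric multiplicities via the rank-nullity identity g(λ) = n − rank(A − λI):
  rank(A − (5)·I) = 1, so dim ker(A − (5)·I) = n − 1 = 3

Summary:
  λ = 5: algebraic multiplicity = 4, geometric multiplicity = 3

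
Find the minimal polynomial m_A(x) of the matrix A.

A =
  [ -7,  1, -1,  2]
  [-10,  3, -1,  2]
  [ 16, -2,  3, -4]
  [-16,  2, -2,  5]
x^3 - 3*x^2 + 3*x - 1

The characteristic polynomial is χ_A(x) = (x - 1)^4, so the eigenvalues are known. The minimal polynomial is
  m_A(x) = Π_λ (x − λ)^{k_λ}
where k_λ is the size of the *largest* Jordan block for λ (equivalently, the smallest k with (A − λI)^k v = 0 for every generalised eigenvector v of λ).

  λ = 1: largest Jordan block has size 3, contributing (x − 1)^3

So m_A(x) = (x - 1)^3 = x^3 - 3*x^2 + 3*x - 1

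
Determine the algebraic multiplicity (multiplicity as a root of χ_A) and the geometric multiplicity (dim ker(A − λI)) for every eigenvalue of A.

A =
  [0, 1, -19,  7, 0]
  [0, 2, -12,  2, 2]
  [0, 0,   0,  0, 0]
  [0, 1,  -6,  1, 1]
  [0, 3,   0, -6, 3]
λ = 0: alg = 3, geom = 2; λ = 3: alg = 2, geom = 1

Step 1 — factor the characteristic polynomial to read off the algebraic multiplicities:
  χ_A(x) = x^3*(x - 3)^2

Step 2 — compute geometric multiplicities via the rank-nullity identity g(λ) = n − rank(A − λI):
  rank(A − (0)·I) = 3, so dim ker(A − (0)·I) = n − 3 = 2
  rank(A − (3)·I) = 4, so dim ker(A − (3)·I) = n − 4 = 1

Summary:
  λ = 0: algebraic multiplicity = 3, geometric multiplicity = 2
  λ = 3: algebraic multiplicity = 2, geometric multiplicity = 1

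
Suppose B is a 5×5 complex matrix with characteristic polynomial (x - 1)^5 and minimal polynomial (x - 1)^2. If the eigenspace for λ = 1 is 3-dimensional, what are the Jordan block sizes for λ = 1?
Block sizes for λ = 1: [2, 2, 1]

Step 1 — from the characteristic polynomial, algebraic multiplicity of λ = 1 is 5. From dim ker(B − (1)·I) = 3, there are exactly 3 Jordan blocks for λ = 1.
Step 2 — from the minimal polynomial, the factor (x − 1)^2 tells us the largest block for λ = 1 has size 2.
Step 3 — with total size 5, 3 blocks, and largest block 2, the block sizes (in nonincreasing order) are [2, 2, 1].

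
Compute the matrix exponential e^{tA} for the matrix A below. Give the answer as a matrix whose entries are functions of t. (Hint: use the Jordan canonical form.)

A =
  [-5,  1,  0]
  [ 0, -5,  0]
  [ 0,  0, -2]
e^{tA} =
  [exp(-5*t), t*exp(-5*t), 0]
  [0, exp(-5*t), 0]
  [0, 0, exp(-2*t)]

Strategy: write A = P · J · P⁻¹ where J is a Jordan canonical form, so e^{tA} = P · e^{tJ} · P⁻¹, and e^{tJ} can be computed block-by-block.

A has Jordan form
J =
  [-5,  1,  0]
  [ 0, -5,  0]
  [ 0,  0, -2]
(up to reordering of blocks).

Per-block formulas:
  For a 2×2 Jordan block J_2(-5): exp(t · J_2(-5)) = e^(-5t)·(I + t·N), where N is the 2×2 nilpotent shift.
  For a 1×1 block at λ = -2: exp(t · [-2]) = [e^(-2t)].

After assembling e^{tJ} and conjugating by P, we get:

e^{tA} =
  [exp(-5*t), t*exp(-5*t), 0]
  [0, exp(-5*t), 0]
  [0, 0, exp(-2*t)]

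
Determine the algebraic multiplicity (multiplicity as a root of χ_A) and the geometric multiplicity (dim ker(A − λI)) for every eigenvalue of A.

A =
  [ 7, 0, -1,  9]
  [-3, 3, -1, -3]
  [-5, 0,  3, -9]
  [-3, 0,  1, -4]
λ = 2: alg = 3, geom = 1; λ = 3: alg = 1, geom = 1

Step 1 — factor the characteristic polynomial to read off the algebraic multiplicities:
  χ_A(x) = (x - 3)*(x - 2)^3

Step 2 — compute geometric multiplicities via the rank-nullity identity g(λ) = n − rank(A − λI):
  rank(A − (2)·I) = 3, so dim ker(A − (2)·I) = n − 3 = 1
  rank(A − (3)·I) = 3, so dim ker(A − (3)·I) = n − 3 = 1

Summary:
  λ = 2: algebraic multiplicity = 3, geometric multiplicity = 1
  λ = 3: algebraic multiplicity = 1, geometric multiplicity = 1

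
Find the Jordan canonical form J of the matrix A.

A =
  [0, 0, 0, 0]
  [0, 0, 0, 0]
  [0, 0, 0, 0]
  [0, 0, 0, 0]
J_1(0) ⊕ J_1(0) ⊕ J_1(0) ⊕ J_1(0)

The characteristic polynomial is
  det(x·I − A) = x^4

Eigenvalues and multiplicities (the geometric multiplicity of λ is n − rank(A − λI), which equals the number of Jordan blocks for λ):
  λ = 0: algebraic multiplicity = 4, geometric multiplicity = 4

Determining the block sizes for each eigenvalue:
  λ = 0: gm = am = 4, so every block has size 1 → block sizes [1, 1, 1, 1]

Assembling the blocks gives a Jordan form
J =
  [0, 0, 0, 0]
  [0, 0, 0, 0]
  [0, 0, 0, 0]
  [0, 0, 0, 0]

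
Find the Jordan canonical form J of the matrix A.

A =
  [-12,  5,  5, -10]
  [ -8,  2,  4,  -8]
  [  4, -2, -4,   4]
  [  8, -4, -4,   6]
J_2(-2) ⊕ J_1(-2) ⊕ J_1(-2)

The characteristic polynomial is
  det(x·I − A) = x^4 + 8*x^3 + 24*x^2 + 32*x + 16 = (x + 2)^4

Eigenvalues and multiplicities (the geometric multiplicity of λ is n − rank(A − λI), which equals the number of Jordan blocks for λ):
  λ = -2: algebraic multiplicity = 4, geometric multiplicity = 3

Determining the block sizes for each eigenvalue:
  λ = -2: 3 blocks summing to 4 forces exactly one block of size 2 and the rest size 1 → block sizes [2, 1, 1]

Assembling the blocks gives a Jordan form
J =
  [-2,  1,  0,  0]
  [ 0, -2,  0,  0]
  [ 0,  0, -2,  0]
  [ 0,  0,  0, -2]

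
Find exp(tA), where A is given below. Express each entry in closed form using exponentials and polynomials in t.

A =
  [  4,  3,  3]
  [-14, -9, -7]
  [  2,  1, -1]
e^{tA} =
  [6*t*exp(-2*t) + exp(-2*t), 3*t*exp(-2*t), 3*t*exp(-2*t)]
  [-14*t*exp(-2*t), -7*t*exp(-2*t) + exp(-2*t), -7*t*exp(-2*t)]
  [2*t*exp(-2*t), t*exp(-2*t), t*exp(-2*t) + exp(-2*t)]

Strategy: write A = P · J · P⁻¹ where J is a Jordan canonical form, so e^{tA} = P · e^{tJ} · P⁻¹, and e^{tJ} can be computed block-by-block.

A has Jordan form
J =
  [-2,  1,  0]
  [ 0, -2,  0]
  [ 0,  0, -2]
(up to reordering of blocks).

Per-block formulas:
  For a 2×2 Jordan block J_2(-2): exp(t · J_2(-2)) = e^(-2t)·(I + t·N), where N is the 2×2 nilpotent shift.
  For a 1×1 block at λ = -2: exp(t · [-2]) = [e^(-2t)].

After assembling e^{tJ} and conjugating by P, we get:

e^{tA} =
  [6*t*exp(-2*t) + exp(-2*t), 3*t*exp(-2*t), 3*t*exp(-2*t)]
  [-14*t*exp(-2*t), -7*t*exp(-2*t) + exp(-2*t), -7*t*exp(-2*t)]
  [2*t*exp(-2*t), t*exp(-2*t), t*exp(-2*t) + exp(-2*t)]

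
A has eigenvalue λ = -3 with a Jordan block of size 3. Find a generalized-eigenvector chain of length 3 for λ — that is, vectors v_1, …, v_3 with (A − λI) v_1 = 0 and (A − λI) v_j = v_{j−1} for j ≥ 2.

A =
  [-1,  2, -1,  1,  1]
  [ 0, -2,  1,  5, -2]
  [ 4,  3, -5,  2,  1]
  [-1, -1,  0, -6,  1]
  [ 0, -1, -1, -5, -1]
A Jordan chain for λ = -3 of length 3:
v_1 = (-1, -1, -2, 1, 1)ᵀ
v_2 = (2, 0, 4, -1, 0)ᵀ
v_3 = (1, 0, 0, 0, 0)ᵀ

Let N = A − (-3)·I. We want v_3 with N^3 v_3 = 0 but N^2 v_3 ≠ 0; then v_{j-1} := N · v_j for j = 3, …, 2.

Pick v_3 = (1, 0, 0, 0, 0)ᵀ.
Then v_2 = N · v_3 = (2, 0, 4, -1, 0)ᵀ.
Then v_1 = N · v_2 = (-1, -1, -2, 1, 1)ᵀ.

Sanity check: (A − (-3)·I) v_1 = (0, 0, 0, 0, 0)ᵀ = 0. ✓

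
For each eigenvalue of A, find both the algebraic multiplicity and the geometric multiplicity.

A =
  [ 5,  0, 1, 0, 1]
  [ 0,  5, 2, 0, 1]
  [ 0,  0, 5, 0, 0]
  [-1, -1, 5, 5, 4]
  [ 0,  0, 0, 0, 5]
λ = 5: alg = 5, geom = 2

Step 1 — factor the characteristic polynomial to read off the algebraic multiplicities:
  χ_A(x) = (x - 5)^5

Step 2 — compute geometric multiplicities via the rank-nullity identity g(λ) = n − rank(A − λI):
  rank(A − (5)·I) = 3, so dim ker(A − (5)·I) = n − 3 = 2

Summary:
  λ = 5: algebraic multiplicity = 5, geometric multiplicity = 2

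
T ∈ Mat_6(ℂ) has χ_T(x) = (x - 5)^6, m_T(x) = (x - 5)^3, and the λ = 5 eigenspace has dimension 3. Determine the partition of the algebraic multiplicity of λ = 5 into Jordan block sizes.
Block sizes for λ = 5: [3, 2, 1]

Step 1 — from the characteristic polynomial, algebraic multiplicity of λ = 5 is 6. From dim ker(T − (5)·I) = 3, there are exactly 3 Jordan blocks for λ = 5.
Step 2 — from the minimal polynomial, the factor (x − 5)^3 tells us the largest block for λ = 5 has size 3.
Step 3 — with total size 6, 3 blocks, and largest block 3, the block sizes (in nonincreasing order) are [3, 2, 1].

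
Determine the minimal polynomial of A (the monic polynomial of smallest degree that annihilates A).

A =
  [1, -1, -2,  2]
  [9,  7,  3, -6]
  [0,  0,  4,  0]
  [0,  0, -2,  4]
x^3 - 12*x^2 + 48*x - 64

The characteristic polynomial is χ_A(x) = (x - 4)^4, so the eigenvalues are known. The minimal polynomial is
  m_A(x) = Π_λ (x − λ)^{k_λ}
where k_λ is the size of the *largest* Jordan block for λ (equivalently, the smallest k with (A − λI)^k v = 0 for every generalised eigenvector v of λ).

  λ = 4: largest Jordan block has size 3, contributing (x − 4)^3

So m_A(x) = (x - 4)^3 = x^3 - 12*x^2 + 48*x - 64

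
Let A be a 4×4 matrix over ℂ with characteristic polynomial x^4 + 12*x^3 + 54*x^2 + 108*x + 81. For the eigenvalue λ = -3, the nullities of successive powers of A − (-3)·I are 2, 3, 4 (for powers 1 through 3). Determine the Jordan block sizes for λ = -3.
Block sizes for λ = -3: [3, 1]

From the dimensions of kernels of powers, the number of Jordan blocks of size at least j is d_j − d_{j−1} where d_j = dim ker(N^j) (with d_0 = 0). Computing the differences gives [2, 1, 1].
The number of blocks of size exactly k is (#blocks of size ≥ k) − (#blocks of size ≥ k + 1), so the partition is: 1 block(s) of size 1, 1 block(s) of size 3.
In nonincreasing order the block sizes are [3, 1].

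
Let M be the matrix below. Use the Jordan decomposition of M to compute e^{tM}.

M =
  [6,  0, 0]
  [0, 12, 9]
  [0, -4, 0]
e^{tM} =
  [exp(6*t), 0, 0]
  [0, 6*t*exp(6*t) + exp(6*t), 9*t*exp(6*t)]
  [0, -4*t*exp(6*t), -6*t*exp(6*t) + exp(6*t)]

Strategy: write M = P · J · P⁻¹ where J is a Jordan canonical form, so e^{tM} = P · e^{tJ} · P⁻¹, and e^{tJ} can be computed block-by-block.

M has Jordan form
J =
  [6, 1, 0]
  [0, 6, 0]
  [0, 0, 6]
(up to reordering of blocks).

Per-block formulas:
  For a 1×1 block at λ = 6: exp(t · [6]) = [e^(6t)].
  For a 2×2 Jordan block J_2(6): exp(t · J_2(6)) = e^(6t)·(I + t·N), where N is the 2×2 nilpotent shift.

After assembling e^{tJ} and conjugating by P, we get:

e^{tM} =
  [exp(6*t), 0, 0]
  [0, 6*t*exp(6*t) + exp(6*t), 9*t*exp(6*t)]
  [0, -4*t*exp(6*t), -6*t*exp(6*t) + exp(6*t)]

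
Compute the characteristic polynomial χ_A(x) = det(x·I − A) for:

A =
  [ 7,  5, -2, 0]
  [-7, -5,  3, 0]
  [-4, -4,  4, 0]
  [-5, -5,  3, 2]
x^4 - 8*x^3 + 24*x^2 - 32*x + 16

Expanding det(x·I − A) (e.g. by cofactor expansion or by noting that A is similar to its Jordan form J, which has the same characteristic polynomial as A) gives
  χ_A(x) = x^4 - 8*x^3 + 24*x^2 - 32*x + 16
which factors as (x - 2)^4. The eigenvalues (with algebraic multiplicities) are λ = 2 with multiplicity 4.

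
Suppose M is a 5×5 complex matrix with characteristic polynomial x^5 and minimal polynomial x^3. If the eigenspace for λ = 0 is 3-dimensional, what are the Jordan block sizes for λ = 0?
Block sizes for λ = 0: [3, 1, 1]

Step 1 — from the characteristic polynomial, algebraic multiplicity of λ = 0 is 5. From dim ker(M − (0)·I) = 3, there are exactly 3 Jordan blocks for λ = 0.
Step 2 — from the minimal polynomial, the factor (x − 0)^3 tells us the largest block for λ = 0 has size 3.
Step 3 — with total size 5, 3 blocks, and largest block 3, the block sizes (in nonincreasing order) are [3, 1, 1].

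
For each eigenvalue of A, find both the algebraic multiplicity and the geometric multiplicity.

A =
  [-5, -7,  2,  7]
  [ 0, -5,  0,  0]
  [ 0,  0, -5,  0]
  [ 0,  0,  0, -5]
λ = -5: alg = 4, geom = 3

Step 1 — factor the characteristic polynomial to read off the algebraic multiplicities:
  χ_A(x) = (x + 5)^4

Step 2 — compute geometric multiplicities via the rank-nullity identity g(λ) = n − rank(A − λI):
  rank(A − (-5)·I) = 1, so dim ker(A − (-5)·I) = n − 1 = 3

Summary:
  λ = -5: algebraic multiplicity = 4, geometric multiplicity = 3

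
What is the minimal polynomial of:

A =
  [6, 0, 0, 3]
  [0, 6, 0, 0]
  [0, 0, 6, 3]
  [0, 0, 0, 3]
x^2 - 9*x + 18

The characteristic polynomial is χ_A(x) = (x - 6)^3*(x - 3), so the eigenvalues are known. The minimal polynomial is
  m_A(x) = Π_λ (x − λ)^{k_λ}
where k_λ is the size of the *largest* Jordan block for λ (equivalently, the smallest k with (A − λI)^k v = 0 for every generalised eigenvector v of λ).

  λ = 3: largest Jordan block has size 1, contributing (x − 3)
  λ = 6: largest Jordan block has size 1, contributing (x − 6)

So m_A(x) = (x - 6)*(x - 3) = x^2 - 9*x + 18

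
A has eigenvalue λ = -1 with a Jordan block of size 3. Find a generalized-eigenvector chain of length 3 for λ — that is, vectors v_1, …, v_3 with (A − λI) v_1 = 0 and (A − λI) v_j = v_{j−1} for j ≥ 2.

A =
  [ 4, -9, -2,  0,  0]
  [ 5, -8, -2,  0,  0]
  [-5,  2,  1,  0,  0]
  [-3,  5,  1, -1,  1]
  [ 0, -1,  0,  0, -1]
A Jordan chain for λ = -1 of length 3:
v_1 = (-10, 0, -25, 5, -5)ᵀ
v_2 = (5, 5, -5, -3, 0)ᵀ
v_3 = (1, 0, 0, 0, 0)ᵀ

Let N = A − (-1)·I. We want v_3 with N^3 v_3 = 0 but N^2 v_3 ≠ 0; then v_{j-1} := N · v_j for j = 3, …, 2.

Pick v_3 = (1, 0, 0, 0, 0)ᵀ.
Then v_2 = N · v_3 = (5, 5, -5, -3, 0)ᵀ.
Then v_1 = N · v_2 = (-10, 0, -25, 5, -5)ᵀ.

Sanity check: (A − (-1)·I) v_1 = (0, 0, 0, 0, 0)ᵀ = 0. ✓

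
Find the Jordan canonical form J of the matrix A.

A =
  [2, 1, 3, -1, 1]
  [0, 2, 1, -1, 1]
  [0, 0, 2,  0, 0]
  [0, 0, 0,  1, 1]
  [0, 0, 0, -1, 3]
J_3(2) ⊕ J_2(2)

The characteristic polynomial is
  det(x·I − A) = x^5 - 10*x^4 + 40*x^3 - 80*x^2 + 80*x - 32 = (x - 2)^5

Eigenvalues and multiplicities (the geometric multiplicity of λ is n − rank(A − λI), which equals the number of Jordan blocks for λ):
  λ = 2: algebraic multiplicity = 5, geometric multiplicity = 2

Determining the block sizes for each eigenvalue:
  λ = 2: with am = 5 and gm = 2, the partition is not yet determined (e.g. several partitions of 5 into 2 parts exist). Let N = A − (2)·I. Computing rank(N^1) = 3, rank(N^2) = 1, rank(N^3) = 0; the number of blocks of size ≥ j is rank(N^{j−1}) − rank(N^j), giving [2, 2, 1]. So we have 1 block(s) of size 3, 1 block(s) of size 2 → block sizes [3, 2]

Assembling the blocks gives a Jordan form
J =
  [2, 1, 0, 0, 0]
  [0, 2, 1, 0, 0]
  [0, 0, 2, 0, 0]
  [0, 0, 0, 2, 1]
  [0, 0, 0, 0, 2]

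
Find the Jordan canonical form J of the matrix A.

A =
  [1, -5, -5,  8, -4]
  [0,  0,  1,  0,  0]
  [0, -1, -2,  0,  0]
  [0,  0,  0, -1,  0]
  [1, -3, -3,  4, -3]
J_3(-1) ⊕ J_1(-1) ⊕ J_1(-1)

The characteristic polynomial is
  det(x·I − A) = x^5 + 5*x^4 + 10*x^3 + 10*x^2 + 5*x + 1 = (x + 1)^5

Eigenvalues and multiplicities (the geometric multiplicity of λ is n − rank(A − λI), which equals the number of Jordan blocks for λ):
  λ = -1: algebraic multiplicity = 5, geometric multiplicity = 3

Determining the block sizes for each eigenvalue:
  λ = -1: with am = 5 and gm = 3, the partition is not yet determined (e.g. several partitions of 5 into 3 parts exist). Let N = A − (-1)·I. Computing rank(N^1) = 2, rank(N^2) = 1, rank(N^3) = 0; the number of blocks of size ≥ j is rank(N^{j−1}) − rank(N^j), giving [3, 1, 1]. So we have 1 block(s) of size 3, 2 block(s) of size 1 → block sizes [3, 1, 1]

Assembling the blocks gives a Jordan form
J =
  [-1,  1,  0,  0,  0]
  [ 0, -1,  1,  0,  0]
  [ 0,  0, -1,  0,  0]
  [ 0,  0,  0, -1,  0]
  [ 0,  0,  0,  0, -1]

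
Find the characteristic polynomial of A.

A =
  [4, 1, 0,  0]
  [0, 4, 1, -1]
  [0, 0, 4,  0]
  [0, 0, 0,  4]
x^4 - 16*x^3 + 96*x^2 - 256*x + 256

Expanding det(x·I − A) (e.g. by cofactor expansion or by noting that A is similar to its Jordan form J, which has the same characteristic polynomial as A) gives
  χ_A(x) = x^4 - 16*x^3 + 96*x^2 - 256*x + 256
which factors as (x - 4)^4. The eigenvalues (with algebraic multiplicities) are λ = 4 with multiplicity 4.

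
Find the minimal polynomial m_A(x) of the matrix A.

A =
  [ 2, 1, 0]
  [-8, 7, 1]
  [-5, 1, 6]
x^3 - 15*x^2 + 75*x - 125

The characteristic polynomial is χ_A(x) = (x - 5)^3, so the eigenvalues are known. The minimal polynomial is
  m_A(x) = Π_λ (x − λ)^{k_λ}
where k_λ is the size of the *largest* Jordan block for λ (equivalently, the smallest k with (A − λI)^k v = 0 for every generalised eigenvector v of λ).

  λ = 5: largest Jordan block has size 3, contributing (x − 5)^3

So m_A(x) = (x - 5)^3 = x^3 - 15*x^2 + 75*x - 125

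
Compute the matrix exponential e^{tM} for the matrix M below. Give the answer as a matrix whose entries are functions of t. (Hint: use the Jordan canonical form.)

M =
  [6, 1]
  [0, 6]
e^{tM} =
  [exp(6*t), t*exp(6*t)]
  [0, exp(6*t)]

Strategy: write M = P · J · P⁻¹ where J is a Jordan canonical form, so e^{tM} = P · e^{tJ} · P⁻¹, and e^{tJ} can be computed block-by-block.

M has Jordan form
J =
  [6, 1]
  [0, 6]
(up to reordering of blocks).

Per-block formulas:
  For a 2×2 Jordan block J_2(6): exp(t · J_2(6)) = e^(6t)·(I + t·N), where N is the 2×2 nilpotent shift.

After assembling e^{tJ} and conjugating by P, we get:

e^{tM} =
  [exp(6*t), t*exp(6*t)]
  [0, exp(6*t)]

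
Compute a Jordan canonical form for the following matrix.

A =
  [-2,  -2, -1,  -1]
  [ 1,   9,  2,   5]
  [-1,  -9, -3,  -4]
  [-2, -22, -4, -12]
J_3(-2) ⊕ J_1(-2)

The characteristic polynomial is
  det(x·I − A) = x^4 + 8*x^3 + 24*x^2 + 32*x + 16 = (x + 2)^4

Eigenvalues and multiplicities (the geometric multiplicity of λ is n − rank(A − λI), which equals the number of Jordan blocks for λ):
  λ = -2: algebraic multiplicity = 4, geometric multiplicity = 2

Determining the block sizes for each eigenvalue:
  λ = -2: with am = 4 and gm = 2, the partition is not yet determined (e.g. several partitions of 4 into 2 parts exist). Let N = A − (-2)·I. Computing rank(N^1) = 2, rank(N^2) = 1, rank(N^3) = 0; the number of blocks of size ≥ j is rank(N^{j−1}) − rank(N^j), giving [2, 1, 1]. So we have 1 block(s) of size 3, 1 block(s) of size 1 → block sizes [3, 1]

Assembling the blocks gives a Jordan form
J =
  [-2,  1,  0,  0]
  [ 0, -2,  1,  0]
  [ 0,  0, -2,  0]
  [ 0,  0,  0, -2]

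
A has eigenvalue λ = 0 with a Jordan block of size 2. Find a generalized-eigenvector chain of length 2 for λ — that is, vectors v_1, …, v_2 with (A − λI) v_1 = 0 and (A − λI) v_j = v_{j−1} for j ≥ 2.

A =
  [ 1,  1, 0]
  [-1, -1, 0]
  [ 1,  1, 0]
A Jordan chain for λ = 0 of length 2:
v_1 = (1, -1, 1)ᵀ
v_2 = (1, 0, 0)ᵀ

Let N = A − (0)·I. We want v_2 with N^2 v_2 = 0 but N^1 v_2 ≠ 0; then v_{j-1} := N · v_j for j = 2, …, 2.

Pick v_2 = (1, 0, 0)ᵀ.
Then v_1 = N · v_2 = (1, -1, 1)ᵀ.

Sanity check: (A − (0)·I) v_1 = (0, 0, 0)ᵀ = 0. ✓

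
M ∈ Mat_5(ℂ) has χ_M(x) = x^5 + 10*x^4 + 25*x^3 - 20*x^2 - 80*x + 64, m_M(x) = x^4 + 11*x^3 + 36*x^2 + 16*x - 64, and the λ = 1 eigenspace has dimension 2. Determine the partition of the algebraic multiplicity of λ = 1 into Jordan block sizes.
Block sizes for λ = 1: [1, 1]

Step 1 — from the characteristic polynomial, algebraic multiplicity of λ = 1 is 2. From dim ker(M − (1)·I) = 2, there are exactly 2 Jordan blocks for λ = 1.
Step 2 — from the minimal polynomial, the factor (x − 1) tells us the largest block for λ = 1 has size 1.
Step 3 — with total size 2, 2 blocks, and largest block 1, the block sizes (in nonincreasing order) are [1, 1].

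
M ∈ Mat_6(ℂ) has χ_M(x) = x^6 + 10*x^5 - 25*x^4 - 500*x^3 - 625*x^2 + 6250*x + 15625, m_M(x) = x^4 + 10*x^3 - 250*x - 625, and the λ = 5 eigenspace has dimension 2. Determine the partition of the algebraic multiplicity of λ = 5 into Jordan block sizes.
Block sizes for λ = 5: [1, 1]

Step 1 — from the characteristic polynomial, algebraic multiplicity of λ = 5 is 2. From dim ker(M − (5)·I) = 2, there are exactly 2 Jordan blocks for λ = 5.
Step 2 — from the minimal polynomial, the factor (x − 5) tells us the largest block for λ = 5 has size 1.
Step 3 — with total size 2, 2 blocks, and largest block 1, the block sizes (in nonincreasing order) are [1, 1].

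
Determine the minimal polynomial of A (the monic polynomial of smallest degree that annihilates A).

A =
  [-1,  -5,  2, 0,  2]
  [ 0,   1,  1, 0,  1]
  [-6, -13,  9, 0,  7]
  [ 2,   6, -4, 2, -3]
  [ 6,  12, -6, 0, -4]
x^3 - 3*x^2 + 4

The characteristic polynomial is χ_A(x) = (x - 2)^4*(x + 1), so the eigenvalues are known. The minimal polynomial is
  m_A(x) = Π_λ (x − λ)^{k_λ}
where k_λ is the size of the *largest* Jordan block for λ (equivalently, the smallest k with (A − λI)^k v = 0 for every generalised eigenvector v of λ).

  λ = -1: largest Jordan block has size 1, contributing (x + 1)
  λ = 2: largest Jordan block has size 2, contributing (x − 2)^2

So m_A(x) = (x - 2)^2*(x + 1) = x^3 - 3*x^2 + 4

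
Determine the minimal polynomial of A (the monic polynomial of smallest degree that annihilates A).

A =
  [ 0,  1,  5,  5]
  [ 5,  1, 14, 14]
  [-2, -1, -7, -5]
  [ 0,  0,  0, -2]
x^3 + 6*x^2 + 12*x + 8

The characteristic polynomial is χ_A(x) = (x + 2)^4, so the eigenvalues are known. The minimal polynomial is
  m_A(x) = Π_λ (x − λ)^{k_λ}
where k_λ is the size of the *largest* Jordan block for λ (equivalently, the smallest k with (A − λI)^k v = 0 for every generalised eigenvector v of λ).

  λ = -2: largest Jordan block has size 3, contributing (x + 2)^3

So m_A(x) = (x + 2)^3 = x^3 + 6*x^2 + 12*x + 8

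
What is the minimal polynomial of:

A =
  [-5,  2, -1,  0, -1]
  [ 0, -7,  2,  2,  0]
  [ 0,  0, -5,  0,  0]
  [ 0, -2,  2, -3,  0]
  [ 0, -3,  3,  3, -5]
x^3 + 15*x^2 + 75*x + 125

The characteristic polynomial is χ_A(x) = (x + 5)^5, so the eigenvalues are known. The minimal polynomial is
  m_A(x) = Π_λ (x − λ)^{k_λ}
where k_λ is the size of the *largest* Jordan block for λ (equivalently, the smallest k with (A − λI)^k v = 0 for every generalised eigenvector v of λ).

  λ = -5: largest Jordan block has size 3, contributing (x + 5)^3

So m_A(x) = (x + 5)^3 = x^3 + 15*x^2 + 75*x + 125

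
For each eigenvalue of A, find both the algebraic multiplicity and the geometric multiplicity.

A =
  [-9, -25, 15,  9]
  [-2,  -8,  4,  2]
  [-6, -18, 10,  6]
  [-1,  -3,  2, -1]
λ = -2: alg = 4, geom = 2

Step 1 — factor the characteristic polynomial to read off the algebraic multiplicities:
  χ_A(x) = (x + 2)^4

Step 2 — compute geometric multiplicities via the rank-nullity identity g(λ) = n − rank(A − λI):
  rank(A − (-2)·I) = 2, so dim ker(A − (-2)·I) = n − 2 = 2

Summary:
  λ = -2: algebraic multiplicity = 4, geometric multiplicity = 2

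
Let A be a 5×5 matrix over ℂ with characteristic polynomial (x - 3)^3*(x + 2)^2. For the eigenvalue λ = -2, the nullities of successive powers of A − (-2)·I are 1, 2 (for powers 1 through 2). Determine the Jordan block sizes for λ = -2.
Block sizes for λ = -2: [2]

From the dimensions of kernels of powers, the number of Jordan blocks of size at least j is d_j − d_{j−1} where d_j = dim ker(N^j) (with d_0 = 0). Computing the differences gives [1, 1].
The number of blocks of size exactly k is (#blocks of size ≥ k) − (#blocks of size ≥ k + 1), so the partition is: 1 block(s) of size 2.
In nonincreasing order the block sizes are [2].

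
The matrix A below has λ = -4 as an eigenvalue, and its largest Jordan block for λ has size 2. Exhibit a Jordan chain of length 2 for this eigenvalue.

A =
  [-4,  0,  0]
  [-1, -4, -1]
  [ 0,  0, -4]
A Jordan chain for λ = -4 of length 2:
v_1 = (0, -1, 0)ᵀ
v_2 = (1, 0, 0)ᵀ

Let N = A − (-4)·I. We want v_2 with N^2 v_2 = 0 but N^1 v_2 ≠ 0; then v_{j-1} := N · v_j for j = 2, …, 2.

Pick v_2 = (1, 0, 0)ᵀ.
Then v_1 = N · v_2 = (0, -1, 0)ᵀ.

Sanity check: (A − (-4)·I) v_1 = (0, 0, 0)ᵀ = 0. ✓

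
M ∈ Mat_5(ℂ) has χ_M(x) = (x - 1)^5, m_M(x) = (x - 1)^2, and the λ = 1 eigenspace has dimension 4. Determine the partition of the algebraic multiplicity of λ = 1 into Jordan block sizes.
Block sizes for λ = 1: [2, 1, 1, 1]

Step 1 — from the characteristic polynomial, algebraic multiplicity of λ = 1 is 5. From dim ker(M − (1)·I) = 4, there are exactly 4 Jordan blocks for λ = 1.
Step 2 — from the minimal polynomial, the factor (x − 1)^2 tells us the largest block for λ = 1 has size 2.
Step 3 — with total size 5, 4 blocks, and largest block 2, the block sizes (in nonincreasing order) are [2, 1, 1, 1].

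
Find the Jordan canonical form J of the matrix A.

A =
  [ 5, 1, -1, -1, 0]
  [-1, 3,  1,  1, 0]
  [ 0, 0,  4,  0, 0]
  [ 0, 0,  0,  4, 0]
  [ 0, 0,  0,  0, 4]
J_2(4) ⊕ J_1(4) ⊕ J_1(4) ⊕ J_1(4)

The characteristic polynomial is
  det(x·I − A) = x^5 - 20*x^4 + 160*x^3 - 640*x^2 + 1280*x - 1024 = (x - 4)^5

Eigenvalues and multiplicities (the geometric multiplicity of λ is n − rank(A − λI), which equals the number of Jordan blocks for λ):
  λ = 4: algebraic multiplicity = 5, geometric multiplicity = 4

Determining the block sizes for each eigenvalue:
  λ = 4: 4 blocks summing to 5 forces exactly one block of size 2 and the rest size 1 → block sizes [2, 1, 1, 1]

Assembling the blocks gives a Jordan form
J =
  [4, 1, 0, 0, 0]
  [0, 4, 0, 0, 0]
  [0, 0, 4, 0, 0]
  [0, 0, 0, 4, 0]
  [0, 0, 0, 0, 4]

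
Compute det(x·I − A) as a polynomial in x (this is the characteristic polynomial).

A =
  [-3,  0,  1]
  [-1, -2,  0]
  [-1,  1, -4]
x^3 + 9*x^2 + 27*x + 27

Expanding det(x·I − A) (e.g. by cofactor expansion or by noting that A is similar to its Jordan form J, which has the same characteristic polynomial as A) gives
  χ_A(x) = x^3 + 9*x^2 + 27*x + 27
which factors as (x + 3)^3. The eigenvalues (with algebraic multiplicities) are λ = -3 with multiplicity 3.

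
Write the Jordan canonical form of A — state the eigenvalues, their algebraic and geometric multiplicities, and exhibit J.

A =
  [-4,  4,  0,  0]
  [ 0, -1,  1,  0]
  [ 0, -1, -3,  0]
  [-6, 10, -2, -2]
J_1(-4) ⊕ J_2(-2) ⊕ J_1(-2)

The characteristic polynomial is
  det(x·I − A) = x^4 + 10*x^3 + 36*x^2 + 56*x + 32 = (x + 2)^3*(x + 4)

Eigenvalues and multiplicities (the geometric multiplicity of λ is n − rank(A − λI), which equals the number of Jordan blocks for λ):
  λ = -4: algebraic multiplicity = 1, geometric multiplicity = 1
  λ = -2: algebraic multiplicity = 3, geometric multiplicity = 2

Determining the block sizes for each eigenvalue:
  λ = -4: one block (gm = 1), so the single block has size am = 1 → block sizes [1]
  λ = -2: 2 blocks summing to 3 forces exactly one block of size 2 and the rest size 1 → block sizes [2, 1]

Assembling the blocks gives a Jordan form
J =
  [-4,  0,  0,  0]
  [ 0, -2,  1,  0]
  [ 0,  0, -2,  0]
  [ 0,  0,  0, -2]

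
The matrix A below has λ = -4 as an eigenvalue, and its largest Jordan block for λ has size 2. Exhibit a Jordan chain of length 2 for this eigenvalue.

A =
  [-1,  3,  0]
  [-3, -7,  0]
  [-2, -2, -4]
A Jordan chain for λ = -4 of length 2:
v_1 = (3, -3, -2)ᵀ
v_2 = (1, 0, 0)ᵀ

Let N = A − (-4)·I. We want v_2 with N^2 v_2 = 0 but N^1 v_2 ≠ 0; then v_{j-1} := N · v_j for j = 2, …, 2.

Pick v_2 = (1, 0, 0)ᵀ.
Then v_1 = N · v_2 = (3, -3, -2)ᵀ.

Sanity check: (A − (-4)·I) v_1 = (0, 0, 0)ᵀ = 0. ✓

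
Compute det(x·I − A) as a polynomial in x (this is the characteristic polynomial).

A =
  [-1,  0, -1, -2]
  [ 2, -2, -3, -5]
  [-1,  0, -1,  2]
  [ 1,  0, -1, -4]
x^4 + 8*x^3 + 24*x^2 + 32*x + 16

Expanding det(x·I − A) (e.g. by cofactor expansion or by noting that A is similar to its Jordan form J, which has the same characteristic polynomial as A) gives
  χ_A(x) = x^4 + 8*x^3 + 24*x^2 + 32*x + 16
which factors as (x + 2)^4. The eigenvalues (with algebraic multiplicities) are λ = -2 with multiplicity 4.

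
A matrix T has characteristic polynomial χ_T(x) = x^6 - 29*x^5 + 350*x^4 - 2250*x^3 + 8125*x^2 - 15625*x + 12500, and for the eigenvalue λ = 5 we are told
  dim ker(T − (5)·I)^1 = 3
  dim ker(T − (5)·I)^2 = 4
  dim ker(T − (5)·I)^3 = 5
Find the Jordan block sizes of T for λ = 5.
Block sizes for λ = 5: [3, 1, 1]

From the dimensions of kernels of powers, the number of Jordan blocks of size at least j is d_j − d_{j−1} where d_j = dim ker(N^j) (with d_0 = 0). Computing the differences gives [3, 1, 1].
The number of blocks of size exactly k is (#blocks of size ≥ k) − (#blocks of size ≥ k + 1), so the partition is: 2 block(s) of size 1, 1 block(s) of size 3.
In nonincreasing order the block sizes are [3, 1, 1].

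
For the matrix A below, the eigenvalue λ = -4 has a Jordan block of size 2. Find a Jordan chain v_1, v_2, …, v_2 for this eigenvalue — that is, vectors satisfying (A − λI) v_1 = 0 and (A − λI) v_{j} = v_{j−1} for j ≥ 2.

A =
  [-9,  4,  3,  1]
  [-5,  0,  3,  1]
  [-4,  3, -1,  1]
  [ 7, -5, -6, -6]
A Jordan chain for λ = -4 of length 2:
v_1 = (-5, -5, -4, 7)ᵀ
v_2 = (1, 0, 0, 0)ᵀ

Let N = A − (-4)·I. We want v_2 with N^2 v_2 = 0 but N^1 v_2 ≠ 0; then v_{j-1} := N · v_j for j = 2, …, 2.

Pick v_2 = (1, 0, 0, 0)ᵀ.
Then v_1 = N · v_2 = (-5, -5, -4, 7)ᵀ.

Sanity check: (A − (-4)·I) v_1 = (0, 0, 0, 0)ᵀ = 0. ✓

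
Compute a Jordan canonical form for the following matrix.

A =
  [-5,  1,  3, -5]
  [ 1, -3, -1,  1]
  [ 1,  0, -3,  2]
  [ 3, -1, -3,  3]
J_3(-2) ⊕ J_1(-2)

The characteristic polynomial is
  det(x·I − A) = x^4 + 8*x^3 + 24*x^2 + 32*x + 16 = (x + 2)^4

Eigenvalues and multiplicities (the geometric multiplicity of λ is n − rank(A − λI), which equals the number of Jordan blocks for λ):
  λ = -2: algebraic multiplicity = 4, geometric multiplicity = 2

Determining the block sizes for each eigenvalue:
  λ = -2: with am = 4 and gm = 2, the partition is not yet determined (e.g. several partitions of 4 into 2 parts exist). Let N = A − (-2)·I. Computing rank(N^1) = 2, rank(N^2) = 1, rank(N^3) = 0; the number of blocks of size ≥ j is rank(N^{j−1}) − rank(N^j), giving [2, 1, 1]. So we have 1 block(s) of size 3, 1 block(s) of size 1 → block sizes [3, 1]

Assembling the blocks gives a Jordan form
J =
  [-2,  1,  0,  0]
  [ 0, -2,  1,  0]
  [ 0,  0, -2,  0]
  [ 0,  0,  0, -2]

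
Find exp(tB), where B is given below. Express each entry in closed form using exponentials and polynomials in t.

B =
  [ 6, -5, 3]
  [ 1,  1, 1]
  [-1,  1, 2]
e^{tB} =
  [t^2*exp(3*t)/2 + 3*t*exp(3*t) + exp(3*t), -t^2*exp(3*t) - 5*t*exp(3*t), t^2*exp(3*t)/2 + 3*t*exp(3*t)]
  [t*exp(3*t), -2*t*exp(3*t) + exp(3*t), t*exp(3*t)]
  [-t^2*exp(3*t)/2 - t*exp(3*t), t^2*exp(3*t) + t*exp(3*t), -t^2*exp(3*t)/2 - t*exp(3*t) + exp(3*t)]

Strategy: write B = P · J · P⁻¹ where J is a Jordan canonical form, so e^{tB} = P · e^{tJ} · P⁻¹, and e^{tJ} can be computed block-by-block.

B has Jordan form
J =
  [3, 1, 0]
  [0, 3, 1]
  [0, 0, 3]
(up to reordering of blocks).

Per-block formulas:
  For a 3×3 Jordan block J_3(3): exp(t · J_3(3)) = e^(3t)·(I + t·N + (t^2/2)·N^2), where N is the 3×3 nilpotent shift.

After assembling e^{tJ} and conjugating by P, we get:

e^{tB} =
  [t^2*exp(3*t)/2 + 3*t*exp(3*t) + exp(3*t), -t^2*exp(3*t) - 5*t*exp(3*t), t^2*exp(3*t)/2 + 3*t*exp(3*t)]
  [t*exp(3*t), -2*t*exp(3*t) + exp(3*t), t*exp(3*t)]
  [-t^2*exp(3*t)/2 - t*exp(3*t), t^2*exp(3*t) + t*exp(3*t), -t^2*exp(3*t)/2 - t*exp(3*t) + exp(3*t)]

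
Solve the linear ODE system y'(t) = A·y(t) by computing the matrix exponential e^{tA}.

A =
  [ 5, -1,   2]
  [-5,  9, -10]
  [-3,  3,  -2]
e^{tA} =
  [t*exp(4*t) + exp(4*t), -t*exp(4*t), 2*t*exp(4*t)]
  [-5*t*exp(4*t), 5*t*exp(4*t) + exp(4*t), -10*t*exp(4*t)]
  [-3*t*exp(4*t), 3*t*exp(4*t), -6*t*exp(4*t) + exp(4*t)]

Strategy: write A = P · J · P⁻¹ where J is a Jordan canonical form, so e^{tA} = P · e^{tJ} · P⁻¹, and e^{tJ} can be computed block-by-block.

A has Jordan form
J =
  [4, 1, 0]
  [0, 4, 0]
  [0, 0, 4]
(up to reordering of blocks).

Per-block formulas:
  For a 2×2 Jordan block J_2(4): exp(t · J_2(4)) = e^(4t)·(I + t·N), where N is the 2×2 nilpotent shift.
  For a 1×1 block at λ = 4: exp(t · [4]) = [e^(4t)].

After assembling e^{tJ} and conjugating by P, we get:

e^{tA} =
  [t*exp(4*t) + exp(4*t), -t*exp(4*t), 2*t*exp(4*t)]
  [-5*t*exp(4*t), 5*t*exp(4*t) + exp(4*t), -10*t*exp(4*t)]
  [-3*t*exp(4*t), 3*t*exp(4*t), -6*t*exp(4*t) + exp(4*t)]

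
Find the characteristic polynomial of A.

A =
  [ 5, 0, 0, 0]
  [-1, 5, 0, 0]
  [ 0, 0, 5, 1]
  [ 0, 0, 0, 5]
x^4 - 20*x^3 + 150*x^2 - 500*x + 625

Expanding det(x·I − A) (e.g. by cofactor expansion or by noting that A is similar to its Jordan form J, which has the same characteristic polynomial as A) gives
  χ_A(x) = x^4 - 20*x^3 + 150*x^2 - 500*x + 625
which factors as (x - 5)^4. The eigenvalues (with algebraic multiplicities) are λ = 5 with multiplicity 4.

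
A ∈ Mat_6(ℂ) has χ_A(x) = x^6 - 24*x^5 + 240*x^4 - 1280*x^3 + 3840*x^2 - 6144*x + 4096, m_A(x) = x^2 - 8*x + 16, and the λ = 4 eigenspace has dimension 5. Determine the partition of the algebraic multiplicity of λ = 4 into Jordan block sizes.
Block sizes for λ = 4: [2, 1, 1, 1, 1]

Step 1 — from the characteristic polynomial, algebraic multiplicity of λ = 4 is 6. From dim ker(A − (4)·I) = 5, there are exactly 5 Jordan blocks for λ = 4.
Step 2 — from the minimal polynomial, the factor (x − 4)^2 tells us the largest block for λ = 4 has size 2.
Step 3 — with total size 6, 5 blocks, and largest block 2, the block sizes (in nonincreasing order) are [2, 1, 1, 1, 1].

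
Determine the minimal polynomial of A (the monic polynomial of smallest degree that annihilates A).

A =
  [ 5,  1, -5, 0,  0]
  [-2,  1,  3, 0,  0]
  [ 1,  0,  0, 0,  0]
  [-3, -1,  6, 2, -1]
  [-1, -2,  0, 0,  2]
x^3 - 6*x^2 + 12*x - 8

The characteristic polynomial is χ_A(x) = (x - 2)^5, so the eigenvalues are known. The minimal polynomial is
  m_A(x) = Π_λ (x − λ)^{k_λ}
where k_λ is the size of the *largest* Jordan block for λ (equivalently, the smallest k with (A − λI)^k v = 0 for every generalised eigenvector v of λ).

  λ = 2: largest Jordan block has size 3, contributing (x − 2)^3

So m_A(x) = (x - 2)^3 = x^3 - 6*x^2 + 12*x - 8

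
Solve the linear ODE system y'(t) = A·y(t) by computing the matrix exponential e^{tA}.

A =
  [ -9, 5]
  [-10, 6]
e^{tA} =
  [-exp(t) + 2*exp(-4*t), exp(t) - exp(-4*t)]
  [-2*exp(t) + 2*exp(-4*t), 2*exp(t) - exp(-4*t)]

Strategy: write A = P · J · P⁻¹ where J is a Jordan canonical form, so e^{tA} = P · e^{tJ} · P⁻¹, and e^{tJ} can be computed block-by-block.

A has Jordan form
J =
  [-4, 0]
  [ 0, 1]
(up to reordering of blocks).

Per-block formulas:
  For a 1×1 block at λ = -4: exp(t · [-4]) = [e^(-4t)].
  For a 1×1 block at λ = 1: exp(t · [1]) = [e^(1t)].

After assembling e^{tJ} and conjugating by P, we get:

e^{tA} =
  [-exp(t) + 2*exp(-4*t), exp(t) - exp(-4*t)]
  [-2*exp(t) + 2*exp(-4*t), 2*exp(t) - exp(-4*t)]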